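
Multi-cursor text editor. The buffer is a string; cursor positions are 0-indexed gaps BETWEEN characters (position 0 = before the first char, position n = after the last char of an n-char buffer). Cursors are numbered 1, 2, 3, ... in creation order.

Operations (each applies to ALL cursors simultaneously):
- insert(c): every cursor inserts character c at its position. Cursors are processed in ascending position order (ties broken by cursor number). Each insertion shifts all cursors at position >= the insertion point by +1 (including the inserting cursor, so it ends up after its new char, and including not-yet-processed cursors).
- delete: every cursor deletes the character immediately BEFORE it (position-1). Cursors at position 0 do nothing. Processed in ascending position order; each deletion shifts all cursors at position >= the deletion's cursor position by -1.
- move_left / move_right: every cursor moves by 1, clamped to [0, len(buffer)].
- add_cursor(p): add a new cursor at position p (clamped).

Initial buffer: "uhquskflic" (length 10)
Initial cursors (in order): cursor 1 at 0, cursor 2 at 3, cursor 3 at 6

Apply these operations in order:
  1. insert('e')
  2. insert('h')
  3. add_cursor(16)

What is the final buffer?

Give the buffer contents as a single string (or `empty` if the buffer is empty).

After op 1 (insert('e')): buffer="euhqeuskeflic" (len 13), cursors c1@1 c2@5 c3@9, authorship 1...2...3....
After op 2 (insert('h')): buffer="ehuhqehuskehflic" (len 16), cursors c1@2 c2@7 c3@12, authorship 11...22...33....
After op 3 (add_cursor(16)): buffer="ehuhqehuskehflic" (len 16), cursors c1@2 c2@7 c3@12 c4@16, authorship 11...22...33....

Answer: ehuhqehuskehflic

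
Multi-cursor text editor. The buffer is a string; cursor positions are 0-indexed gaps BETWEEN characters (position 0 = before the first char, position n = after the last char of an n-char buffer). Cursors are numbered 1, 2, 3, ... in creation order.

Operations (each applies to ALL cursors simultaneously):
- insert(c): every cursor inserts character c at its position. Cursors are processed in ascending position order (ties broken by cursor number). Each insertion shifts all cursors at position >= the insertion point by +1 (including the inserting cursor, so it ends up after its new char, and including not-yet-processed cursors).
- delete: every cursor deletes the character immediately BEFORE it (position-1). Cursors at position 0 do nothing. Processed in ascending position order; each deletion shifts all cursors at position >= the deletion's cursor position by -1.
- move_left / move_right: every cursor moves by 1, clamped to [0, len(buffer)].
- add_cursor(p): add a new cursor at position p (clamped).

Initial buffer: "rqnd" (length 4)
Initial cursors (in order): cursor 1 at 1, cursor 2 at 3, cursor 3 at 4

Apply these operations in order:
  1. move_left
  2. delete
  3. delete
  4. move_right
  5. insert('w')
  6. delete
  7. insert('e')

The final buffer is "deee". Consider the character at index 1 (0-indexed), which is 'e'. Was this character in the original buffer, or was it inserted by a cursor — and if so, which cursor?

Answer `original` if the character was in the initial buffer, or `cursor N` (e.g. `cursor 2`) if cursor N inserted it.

After op 1 (move_left): buffer="rqnd" (len 4), cursors c1@0 c2@2 c3@3, authorship ....
After op 2 (delete): buffer="rd" (len 2), cursors c1@0 c2@1 c3@1, authorship ..
After op 3 (delete): buffer="d" (len 1), cursors c1@0 c2@0 c3@0, authorship .
After op 4 (move_right): buffer="d" (len 1), cursors c1@1 c2@1 c3@1, authorship .
After op 5 (insert('w')): buffer="dwww" (len 4), cursors c1@4 c2@4 c3@4, authorship .123
After op 6 (delete): buffer="d" (len 1), cursors c1@1 c2@1 c3@1, authorship .
After op 7 (insert('e')): buffer="deee" (len 4), cursors c1@4 c2@4 c3@4, authorship .123
Authorship (.=original, N=cursor N): . 1 2 3
Index 1: author = 1

Answer: cursor 1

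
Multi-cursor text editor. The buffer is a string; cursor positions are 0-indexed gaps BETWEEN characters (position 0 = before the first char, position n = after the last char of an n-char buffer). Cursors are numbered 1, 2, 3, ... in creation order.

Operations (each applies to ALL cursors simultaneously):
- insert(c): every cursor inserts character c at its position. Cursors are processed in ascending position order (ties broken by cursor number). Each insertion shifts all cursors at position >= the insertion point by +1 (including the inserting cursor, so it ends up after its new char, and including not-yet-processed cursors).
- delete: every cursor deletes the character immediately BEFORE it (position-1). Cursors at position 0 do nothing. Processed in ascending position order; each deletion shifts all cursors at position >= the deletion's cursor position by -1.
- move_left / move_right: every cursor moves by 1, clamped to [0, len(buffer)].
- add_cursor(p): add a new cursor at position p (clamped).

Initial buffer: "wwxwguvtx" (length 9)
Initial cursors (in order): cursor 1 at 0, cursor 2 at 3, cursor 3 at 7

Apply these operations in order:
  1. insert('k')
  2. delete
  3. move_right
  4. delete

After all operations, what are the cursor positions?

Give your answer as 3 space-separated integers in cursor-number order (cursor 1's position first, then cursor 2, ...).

After op 1 (insert('k')): buffer="kwwxkwguvktx" (len 12), cursors c1@1 c2@5 c3@10, authorship 1...2....3..
After op 2 (delete): buffer="wwxwguvtx" (len 9), cursors c1@0 c2@3 c3@7, authorship .........
After op 3 (move_right): buffer="wwxwguvtx" (len 9), cursors c1@1 c2@4 c3@8, authorship .........
After op 4 (delete): buffer="wxguvx" (len 6), cursors c1@0 c2@2 c3@5, authorship ......

Answer: 0 2 5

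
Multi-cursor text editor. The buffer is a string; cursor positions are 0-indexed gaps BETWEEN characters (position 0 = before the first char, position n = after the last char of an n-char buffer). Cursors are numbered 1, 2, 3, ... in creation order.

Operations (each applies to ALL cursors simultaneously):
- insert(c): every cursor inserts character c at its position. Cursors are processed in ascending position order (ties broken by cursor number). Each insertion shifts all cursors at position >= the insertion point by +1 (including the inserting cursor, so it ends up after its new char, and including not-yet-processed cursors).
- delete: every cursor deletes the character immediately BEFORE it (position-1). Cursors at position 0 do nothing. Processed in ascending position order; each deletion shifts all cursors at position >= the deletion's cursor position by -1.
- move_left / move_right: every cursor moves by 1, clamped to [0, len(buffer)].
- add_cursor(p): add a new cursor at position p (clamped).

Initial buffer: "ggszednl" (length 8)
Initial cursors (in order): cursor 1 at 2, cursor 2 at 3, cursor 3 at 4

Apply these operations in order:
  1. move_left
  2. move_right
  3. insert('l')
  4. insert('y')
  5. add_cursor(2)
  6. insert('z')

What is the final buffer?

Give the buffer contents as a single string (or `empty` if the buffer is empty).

After op 1 (move_left): buffer="ggszednl" (len 8), cursors c1@1 c2@2 c3@3, authorship ........
After op 2 (move_right): buffer="ggszednl" (len 8), cursors c1@2 c2@3 c3@4, authorship ........
After op 3 (insert('l')): buffer="gglslzlednl" (len 11), cursors c1@3 c2@5 c3@7, authorship ..1.2.3....
After op 4 (insert('y')): buffer="gglyslyzlyednl" (len 14), cursors c1@4 c2@7 c3@10, authorship ..11.22.33....
After op 5 (add_cursor(2)): buffer="gglyslyzlyednl" (len 14), cursors c4@2 c1@4 c2@7 c3@10, authorship ..11.22.33....
After op 6 (insert('z')): buffer="ggzlyzslyzzlyzednl" (len 18), cursors c4@3 c1@6 c2@10 c3@14, authorship ..4111.222.333....

Answer: ggzlyzslyzzlyzednl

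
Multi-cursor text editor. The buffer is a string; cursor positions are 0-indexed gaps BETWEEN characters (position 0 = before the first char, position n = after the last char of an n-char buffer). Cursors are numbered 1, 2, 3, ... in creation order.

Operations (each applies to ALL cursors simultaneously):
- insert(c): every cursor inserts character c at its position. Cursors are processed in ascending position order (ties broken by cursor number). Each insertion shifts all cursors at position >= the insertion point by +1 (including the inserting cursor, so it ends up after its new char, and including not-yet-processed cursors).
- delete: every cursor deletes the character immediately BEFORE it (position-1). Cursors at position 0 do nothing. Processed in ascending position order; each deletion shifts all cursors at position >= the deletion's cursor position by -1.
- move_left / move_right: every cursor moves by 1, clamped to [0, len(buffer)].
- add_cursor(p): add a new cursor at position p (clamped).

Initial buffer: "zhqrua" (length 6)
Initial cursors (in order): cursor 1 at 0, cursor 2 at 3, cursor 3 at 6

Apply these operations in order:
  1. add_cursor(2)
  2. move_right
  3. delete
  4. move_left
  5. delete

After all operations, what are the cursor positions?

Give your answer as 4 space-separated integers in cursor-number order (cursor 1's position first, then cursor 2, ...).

After op 1 (add_cursor(2)): buffer="zhqrua" (len 6), cursors c1@0 c4@2 c2@3 c3@6, authorship ......
After op 2 (move_right): buffer="zhqrua" (len 6), cursors c1@1 c4@3 c2@4 c3@6, authorship ......
After op 3 (delete): buffer="hu" (len 2), cursors c1@0 c2@1 c4@1 c3@2, authorship ..
After op 4 (move_left): buffer="hu" (len 2), cursors c1@0 c2@0 c4@0 c3@1, authorship ..
After op 5 (delete): buffer="u" (len 1), cursors c1@0 c2@0 c3@0 c4@0, authorship .

Answer: 0 0 0 0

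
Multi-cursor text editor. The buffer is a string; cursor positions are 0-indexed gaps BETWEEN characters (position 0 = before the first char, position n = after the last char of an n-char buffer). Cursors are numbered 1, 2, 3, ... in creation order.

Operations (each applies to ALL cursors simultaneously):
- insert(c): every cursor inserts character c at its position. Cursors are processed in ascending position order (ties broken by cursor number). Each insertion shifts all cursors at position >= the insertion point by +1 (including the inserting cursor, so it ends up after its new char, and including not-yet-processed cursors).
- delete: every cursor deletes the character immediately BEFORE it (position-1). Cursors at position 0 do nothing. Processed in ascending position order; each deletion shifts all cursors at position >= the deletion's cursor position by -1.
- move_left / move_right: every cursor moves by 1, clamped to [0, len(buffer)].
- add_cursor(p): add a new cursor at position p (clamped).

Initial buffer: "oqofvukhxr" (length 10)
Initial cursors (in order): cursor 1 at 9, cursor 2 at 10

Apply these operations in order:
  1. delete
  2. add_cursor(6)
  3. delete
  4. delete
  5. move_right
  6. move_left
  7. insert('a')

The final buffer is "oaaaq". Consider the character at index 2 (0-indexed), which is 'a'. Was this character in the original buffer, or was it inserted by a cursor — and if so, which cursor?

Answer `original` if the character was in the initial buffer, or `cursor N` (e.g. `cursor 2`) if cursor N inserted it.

After op 1 (delete): buffer="oqofvukh" (len 8), cursors c1@8 c2@8, authorship ........
After op 2 (add_cursor(6)): buffer="oqofvukh" (len 8), cursors c3@6 c1@8 c2@8, authorship ........
After op 3 (delete): buffer="oqofv" (len 5), cursors c1@5 c2@5 c3@5, authorship .....
After op 4 (delete): buffer="oq" (len 2), cursors c1@2 c2@2 c3@2, authorship ..
After op 5 (move_right): buffer="oq" (len 2), cursors c1@2 c2@2 c3@2, authorship ..
After op 6 (move_left): buffer="oq" (len 2), cursors c1@1 c2@1 c3@1, authorship ..
After op 7 (insert('a')): buffer="oaaaq" (len 5), cursors c1@4 c2@4 c3@4, authorship .123.
Authorship (.=original, N=cursor N): . 1 2 3 .
Index 2: author = 2

Answer: cursor 2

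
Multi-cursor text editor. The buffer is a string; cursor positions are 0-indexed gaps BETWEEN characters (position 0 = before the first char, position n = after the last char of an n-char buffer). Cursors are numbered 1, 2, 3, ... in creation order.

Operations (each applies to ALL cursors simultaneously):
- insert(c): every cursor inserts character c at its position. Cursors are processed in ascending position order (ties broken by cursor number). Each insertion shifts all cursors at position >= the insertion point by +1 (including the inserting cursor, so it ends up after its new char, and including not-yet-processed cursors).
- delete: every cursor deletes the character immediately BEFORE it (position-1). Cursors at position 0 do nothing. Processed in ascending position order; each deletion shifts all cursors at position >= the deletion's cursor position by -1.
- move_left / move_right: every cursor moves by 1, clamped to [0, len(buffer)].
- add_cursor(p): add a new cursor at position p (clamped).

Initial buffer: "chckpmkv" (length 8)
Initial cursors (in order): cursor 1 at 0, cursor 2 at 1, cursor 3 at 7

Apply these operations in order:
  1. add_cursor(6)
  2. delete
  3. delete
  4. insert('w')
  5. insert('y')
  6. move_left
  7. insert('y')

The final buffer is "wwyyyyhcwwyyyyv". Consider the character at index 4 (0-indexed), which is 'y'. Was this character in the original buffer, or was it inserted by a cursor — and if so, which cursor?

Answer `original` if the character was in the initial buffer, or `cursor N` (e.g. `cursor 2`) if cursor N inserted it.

Answer: cursor 2

Derivation:
After op 1 (add_cursor(6)): buffer="chckpmkv" (len 8), cursors c1@0 c2@1 c4@6 c3@7, authorship ........
After op 2 (delete): buffer="hckpv" (len 5), cursors c1@0 c2@0 c3@4 c4@4, authorship .....
After op 3 (delete): buffer="hcv" (len 3), cursors c1@0 c2@0 c3@2 c4@2, authorship ...
After op 4 (insert('w')): buffer="wwhcwwv" (len 7), cursors c1@2 c2@2 c3@6 c4@6, authorship 12..34.
After op 5 (insert('y')): buffer="wwyyhcwwyyv" (len 11), cursors c1@4 c2@4 c3@10 c4@10, authorship 1212..3434.
After op 6 (move_left): buffer="wwyyhcwwyyv" (len 11), cursors c1@3 c2@3 c3@9 c4@9, authorship 1212..3434.
After op 7 (insert('y')): buffer="wwyyyyhcwwyyyyv" (len 15), cursors c1@5 c2@5 c3@13 c4@13, authorship 121122..343344.
Authorship (.=original, N=cursor N): 1 2 1 1 2 2 . . 3 4 3 3 4 4 .
Index 4: author = 2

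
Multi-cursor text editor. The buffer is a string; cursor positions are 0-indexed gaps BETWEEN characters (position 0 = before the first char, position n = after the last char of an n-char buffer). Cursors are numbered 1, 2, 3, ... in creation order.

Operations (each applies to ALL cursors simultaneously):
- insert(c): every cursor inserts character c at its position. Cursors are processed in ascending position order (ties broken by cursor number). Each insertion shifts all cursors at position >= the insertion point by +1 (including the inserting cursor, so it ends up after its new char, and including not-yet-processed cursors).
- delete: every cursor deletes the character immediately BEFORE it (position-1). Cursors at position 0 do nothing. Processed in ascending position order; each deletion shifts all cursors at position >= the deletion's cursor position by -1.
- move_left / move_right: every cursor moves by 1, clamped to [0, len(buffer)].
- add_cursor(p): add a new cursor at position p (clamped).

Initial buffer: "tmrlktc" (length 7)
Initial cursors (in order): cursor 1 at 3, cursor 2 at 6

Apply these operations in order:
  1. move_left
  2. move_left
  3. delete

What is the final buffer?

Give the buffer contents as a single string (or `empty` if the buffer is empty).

After op 1 (move_left): buffer="tmrlktc" (len 7), cursors c1@2 c2@5, authorship .......
After op 2 (move_left): buffer="tmrlktc" (len 7), cursors c1@1 c2@4, authorship .......
After op 3 (delete): buffer="mrktc" (len 5), cursors c1@0 c2@2, authorship .....

Answer: mrktc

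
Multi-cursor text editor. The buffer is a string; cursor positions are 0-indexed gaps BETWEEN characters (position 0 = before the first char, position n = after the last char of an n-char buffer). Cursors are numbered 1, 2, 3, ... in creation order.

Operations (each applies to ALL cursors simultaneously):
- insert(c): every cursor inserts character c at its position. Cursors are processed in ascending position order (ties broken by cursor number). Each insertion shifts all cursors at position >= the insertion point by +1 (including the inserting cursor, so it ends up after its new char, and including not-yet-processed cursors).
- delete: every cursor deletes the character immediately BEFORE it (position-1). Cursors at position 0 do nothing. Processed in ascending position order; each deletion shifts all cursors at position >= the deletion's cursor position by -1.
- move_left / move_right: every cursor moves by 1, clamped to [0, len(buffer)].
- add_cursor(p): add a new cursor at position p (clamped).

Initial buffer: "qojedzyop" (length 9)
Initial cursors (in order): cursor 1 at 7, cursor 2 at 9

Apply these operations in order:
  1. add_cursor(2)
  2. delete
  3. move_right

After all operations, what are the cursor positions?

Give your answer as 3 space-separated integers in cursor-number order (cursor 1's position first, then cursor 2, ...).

After op 1 (add_cursor(2)): buffer="qojedzyop" (len 9), cursors c3@2 c1@7 c2@9, authorship .........
After op 2 (delete): buffer="qjedzo" (len 6), cursors c3@1 c1@5 c2@6, authorship ......
After op 3 (move_right): buffer="qjedzo" (len 6), cursors c3@2 c1@6 c2@6, authorship ......

Answer: 6 6 2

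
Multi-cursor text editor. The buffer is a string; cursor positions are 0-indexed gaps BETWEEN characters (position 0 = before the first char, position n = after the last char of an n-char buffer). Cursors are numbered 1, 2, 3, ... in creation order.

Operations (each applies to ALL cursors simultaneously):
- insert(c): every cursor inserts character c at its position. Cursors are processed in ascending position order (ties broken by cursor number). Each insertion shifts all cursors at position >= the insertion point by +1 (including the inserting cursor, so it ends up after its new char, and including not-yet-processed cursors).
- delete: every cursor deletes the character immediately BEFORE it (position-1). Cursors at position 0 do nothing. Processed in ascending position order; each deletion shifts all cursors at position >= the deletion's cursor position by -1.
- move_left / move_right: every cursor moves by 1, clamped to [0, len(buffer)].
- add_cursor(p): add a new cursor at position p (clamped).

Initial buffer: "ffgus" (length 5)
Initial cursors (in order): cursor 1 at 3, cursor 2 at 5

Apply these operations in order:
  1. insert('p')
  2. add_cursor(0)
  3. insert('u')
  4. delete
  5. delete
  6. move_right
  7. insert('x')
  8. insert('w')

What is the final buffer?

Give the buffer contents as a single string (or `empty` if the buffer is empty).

Answer: fxwfguxwsxw

Derivation:
After op 1 (insert('p')): buffer="ffgpusp" (len 7), cursors c1@4 c2@7, authorship ...1..2
After op 2 (add_cursor(0)): buffer="ffgpusp" (len 7), cursors c3@0 c1@4 c2@7, authorship ...1..2
After op 3 (insert('u')): buffer="uffgpuuspu" (len 10), cursors c3@1 c1@6 c2@10, authorship 3...11..22
After op 4 (delete): buffer="ffgpusp" (len 7), cursors c3@0 c1@4 c2@7, authorship ...1..2
After op 5 (delete): buffer="ffgus" (len 5), cursors c3@0 c1@3 c2@5, authorship .....
After op 6 (move_right): buffer="ffgus" (len 5), cursors c3@1 c1@4 c2@5, authorship .....
After op 7 (insert('x')): buffer="fxfguxsx" (len 8), cursors c3@2 c1@6 c2@8, authorship .3...1.2
After op 8 (insert('w')): buffer="fxwfguxwsxw" (len 11), cursors c3@3 c1@8 c2@11, authorship .33...11.22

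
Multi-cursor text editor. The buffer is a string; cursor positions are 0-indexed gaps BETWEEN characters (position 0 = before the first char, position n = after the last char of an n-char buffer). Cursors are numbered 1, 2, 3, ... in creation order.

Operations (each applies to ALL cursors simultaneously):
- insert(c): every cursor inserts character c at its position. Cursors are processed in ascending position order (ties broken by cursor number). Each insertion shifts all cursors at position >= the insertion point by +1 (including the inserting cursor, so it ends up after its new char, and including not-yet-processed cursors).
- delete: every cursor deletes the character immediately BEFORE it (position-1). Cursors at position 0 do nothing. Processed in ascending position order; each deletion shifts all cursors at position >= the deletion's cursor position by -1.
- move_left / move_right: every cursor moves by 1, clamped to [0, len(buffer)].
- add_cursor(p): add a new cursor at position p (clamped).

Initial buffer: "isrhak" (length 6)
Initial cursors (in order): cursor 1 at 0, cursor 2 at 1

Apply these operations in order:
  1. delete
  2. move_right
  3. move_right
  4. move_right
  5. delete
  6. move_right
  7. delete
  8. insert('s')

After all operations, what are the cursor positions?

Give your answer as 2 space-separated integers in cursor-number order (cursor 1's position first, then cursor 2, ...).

After op 1 (delete): buffer="srhak" (len 5), cursors c1@0 c2@0, authorship .....
After op 2 (move_right): buffer="srhak" (len 5), cursors c1@1 c2@1, authorship .....
After op 3 (move_right): buffer="srhak" (len 5), cursors c1@2 c2@2, authorship .....
After op 4 (move_right): buffer="srhak" (len 5), cursors c1@3 c2@3, authorship .....
After op 5 (delete): buffer="sak" (len 3), cursors c1@1 c2@1, authorship ...
After op 6 (move_right): buffer="sak" (len 3), cursors c1@2 c2@2, authorship ...
After op 7 (delete): buffer="k" (len 1), cursors c1@0 c2@0, authorship .
After op 8 (insert('s')): buffer="ssk" (len 3), cursors c1@2 c2@2, authorship 12.

Answer: 2 2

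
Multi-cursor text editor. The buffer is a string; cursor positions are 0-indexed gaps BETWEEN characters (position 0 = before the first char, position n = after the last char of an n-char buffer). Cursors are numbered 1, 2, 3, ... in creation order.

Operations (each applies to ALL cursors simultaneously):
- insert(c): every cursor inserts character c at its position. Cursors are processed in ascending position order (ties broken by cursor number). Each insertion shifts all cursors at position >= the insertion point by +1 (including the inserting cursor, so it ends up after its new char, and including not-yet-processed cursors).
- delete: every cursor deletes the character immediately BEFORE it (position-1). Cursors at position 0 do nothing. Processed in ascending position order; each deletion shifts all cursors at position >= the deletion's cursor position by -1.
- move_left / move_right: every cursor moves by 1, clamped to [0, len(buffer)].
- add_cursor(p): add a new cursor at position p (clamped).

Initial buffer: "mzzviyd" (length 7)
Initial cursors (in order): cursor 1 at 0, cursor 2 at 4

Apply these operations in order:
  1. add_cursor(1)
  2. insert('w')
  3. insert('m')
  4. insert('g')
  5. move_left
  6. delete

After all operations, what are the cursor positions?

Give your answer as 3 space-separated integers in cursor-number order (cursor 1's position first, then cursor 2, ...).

After op 1 (add_cursor(1)): buffer="mzzviyd" (len 7), cursors c1@0 c3@1 c2@4, authorship .......
After op 2 (insert('w')): buffer="wmwzzvwiyd" (len 10), cursors c1@1 c3@3 c2@7, authorship 1.3...2...
After op 3 (insert('m')): buffer="wmmwmzzvwmiyd" (len 13), cursors c1@2 c3@5 c2@10, authorship 11.33...22...
After op 4 (insert('g')): buffer="wmgmwmgzzvwmgiyd" (len 16), cursors c1@3 c3@7 c2@13, authorship 111.333...222...
After op 5 (move_left): buffer="wmgmwmgzzvwmgiyd" (len 16), cursors c1@2 c3@6 c2@12, authorship 111.333...222...
After op 6 (delete): buffer="wgmwgzzvwgiyd" (len 13), cursors c1@1 c3@4 c2@9, authorship 11.33...22...

Answer: 1 9 4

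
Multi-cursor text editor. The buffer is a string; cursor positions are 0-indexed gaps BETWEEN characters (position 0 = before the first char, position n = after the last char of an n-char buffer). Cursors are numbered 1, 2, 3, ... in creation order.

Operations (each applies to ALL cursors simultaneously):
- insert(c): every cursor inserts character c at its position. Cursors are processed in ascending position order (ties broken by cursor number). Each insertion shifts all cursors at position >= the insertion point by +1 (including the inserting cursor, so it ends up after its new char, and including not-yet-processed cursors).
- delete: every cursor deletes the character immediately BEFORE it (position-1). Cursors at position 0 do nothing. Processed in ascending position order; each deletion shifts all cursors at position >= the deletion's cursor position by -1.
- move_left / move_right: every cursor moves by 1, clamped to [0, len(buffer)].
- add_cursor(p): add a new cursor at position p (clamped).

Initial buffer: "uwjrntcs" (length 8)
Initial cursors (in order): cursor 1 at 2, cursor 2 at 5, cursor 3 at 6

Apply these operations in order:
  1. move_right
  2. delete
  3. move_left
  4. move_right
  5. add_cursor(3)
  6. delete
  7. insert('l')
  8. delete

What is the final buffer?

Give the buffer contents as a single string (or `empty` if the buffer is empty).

After op 1 (move_right): buffer="uwjrntcs" (len 8), cursors c1@3 c2@6 c3@7, authorship ........
After op 2 (delete): buffer="uwrns" (len 5), cursors c1@2 c2@4 c3@4, authorship .....
After op 3 (move_left): buffer="uwrns" (len 5), cursors c1@1 c2@3 c3@3, authorship .....
After op 4 (move_right): buffer="uwrns" (len 5), cursors c1@2 c2@4 c3@4, authorship .....
After op 5 (add_cursor(3)): buffer="uwrns" (len 5), cursors c1@2 c4@3 c2@4 c3@4, authorship .....
After op 6 (delete): buffer="s" (len 1), cursors c1@0 c2@0 c3@0 c4@0, authorship .
After op 7 (insert('l')): buffer="lllls" (len 5), cursors c1@4 c2@4 c3@4 c4@4, authorship 1234.
After op 8 (delete): buffer="s" (len 1), cursors c1@0 c2@0 c3@0 c4@0, authorship .

Answer: s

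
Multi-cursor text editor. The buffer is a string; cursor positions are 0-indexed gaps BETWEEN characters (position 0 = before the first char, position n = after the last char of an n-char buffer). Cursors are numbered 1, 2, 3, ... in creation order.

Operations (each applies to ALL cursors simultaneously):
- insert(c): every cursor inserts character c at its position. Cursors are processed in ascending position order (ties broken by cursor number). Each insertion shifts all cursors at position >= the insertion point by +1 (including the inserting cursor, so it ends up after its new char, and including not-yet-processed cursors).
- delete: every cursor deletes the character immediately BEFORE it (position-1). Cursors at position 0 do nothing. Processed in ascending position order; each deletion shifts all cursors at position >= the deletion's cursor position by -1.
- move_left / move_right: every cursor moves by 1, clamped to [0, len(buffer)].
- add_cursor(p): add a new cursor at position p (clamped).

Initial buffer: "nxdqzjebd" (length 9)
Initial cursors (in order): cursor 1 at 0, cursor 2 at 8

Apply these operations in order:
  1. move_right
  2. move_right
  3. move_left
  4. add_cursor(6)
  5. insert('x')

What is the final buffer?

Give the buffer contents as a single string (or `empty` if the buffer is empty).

Answer: nxxdqzjxebxd

Derivation:
After op 1 (move_right): buffer="nxdqzjebd" (len 9), cursors c1@1 c2@9, authorship .........
After op 2 (move_right): buffer="nxdqzjebd" (len 9), cursors c1@2 c2@9, authorship .........
After op 3 (move_left): buffer="nxdqzjebd" (len 9), cursors c1@1 c2@8, authorship .........
After op 4 (add_cursor(6)): buffer="nxdqzjebd" (len 9), cursors c1@1 c3@6 c2@8, authorship .........
After op 5 (insert('x')): buffer="nxxdqzjxebxd" (len 12), cursors c1@2 c3@8 c2@11, authorship .1.....3..2.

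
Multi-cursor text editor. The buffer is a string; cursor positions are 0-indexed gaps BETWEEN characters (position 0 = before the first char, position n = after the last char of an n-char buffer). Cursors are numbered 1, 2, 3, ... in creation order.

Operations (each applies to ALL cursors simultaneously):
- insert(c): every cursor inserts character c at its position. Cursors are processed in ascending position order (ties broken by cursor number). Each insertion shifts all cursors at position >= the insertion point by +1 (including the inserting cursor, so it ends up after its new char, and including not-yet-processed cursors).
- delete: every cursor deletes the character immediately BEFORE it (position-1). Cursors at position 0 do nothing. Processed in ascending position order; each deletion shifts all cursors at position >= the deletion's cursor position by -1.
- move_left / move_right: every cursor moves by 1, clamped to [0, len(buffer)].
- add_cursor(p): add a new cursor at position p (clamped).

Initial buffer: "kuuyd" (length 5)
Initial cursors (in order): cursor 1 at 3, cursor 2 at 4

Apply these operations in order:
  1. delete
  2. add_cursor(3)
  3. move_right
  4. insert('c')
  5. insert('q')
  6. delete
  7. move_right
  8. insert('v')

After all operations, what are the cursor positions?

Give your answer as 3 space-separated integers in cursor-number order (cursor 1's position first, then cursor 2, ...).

After op 1 (delete): buffer="kud" (len 3), cursors c1@2 c2@2, authorship ...
After op 2 (add_cursor(3)): buffer="kud" (len 3), cursors c1@2 c2@2 c3@3, authorship ...
After op 3 (move_right): buffer="kud" (len 3), cursors c1@3 c2@3 c3@3, authorship ...
After op 4 (insert('c')): buffer="kudccc" (len 6), cursors c1@6 c2@6 c3@6, authorship ...123
After op 5 (insert('q')): buffer="kudcccqqq" (len 9), cursors c1@9 c2@9 c3@9, authorship ...123123
After op 6 (delete): buffer="kudccc" (len 6), cursors c1@6 c2@6 c3@6, authorship ...123
After op 7 (move_right): buffer="kudccc" (len 6), cursors c1@6 c2@6 c3@6, authorship ...123
After op 8 (insert('v')): buffer="kudcccvvv" (len 9), cursors c1@9 c2@9 c3@9, authorship ...123123

Answer: 9 9 9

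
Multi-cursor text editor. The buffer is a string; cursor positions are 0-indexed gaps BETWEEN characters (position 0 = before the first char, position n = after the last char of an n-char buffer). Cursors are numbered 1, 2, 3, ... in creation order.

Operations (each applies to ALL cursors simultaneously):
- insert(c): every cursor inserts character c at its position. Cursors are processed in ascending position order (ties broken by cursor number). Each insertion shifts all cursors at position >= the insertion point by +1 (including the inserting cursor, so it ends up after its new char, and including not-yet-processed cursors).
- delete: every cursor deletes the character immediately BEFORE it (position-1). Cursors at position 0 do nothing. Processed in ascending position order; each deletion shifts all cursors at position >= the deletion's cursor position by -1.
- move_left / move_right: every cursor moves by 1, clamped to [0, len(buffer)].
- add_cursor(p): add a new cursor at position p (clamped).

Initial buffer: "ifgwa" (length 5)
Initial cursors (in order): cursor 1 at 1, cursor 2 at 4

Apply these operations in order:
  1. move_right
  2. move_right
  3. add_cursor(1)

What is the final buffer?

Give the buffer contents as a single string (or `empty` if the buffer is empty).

Answer: ifgwa

Derivation:
After op 1 (move_right): buffer="ifgwa" (len 5), cursors c1@2 c2@5, authorship .....
After op 2 (move_right): buffer="ifgwa" (len 5), cursors c1@3 c2@5, authorship .....
After op 3 (add_cursor(1)): buffer="ifgwa" (len 5), cursors c3@1 c1@3 c2@5, authorship .....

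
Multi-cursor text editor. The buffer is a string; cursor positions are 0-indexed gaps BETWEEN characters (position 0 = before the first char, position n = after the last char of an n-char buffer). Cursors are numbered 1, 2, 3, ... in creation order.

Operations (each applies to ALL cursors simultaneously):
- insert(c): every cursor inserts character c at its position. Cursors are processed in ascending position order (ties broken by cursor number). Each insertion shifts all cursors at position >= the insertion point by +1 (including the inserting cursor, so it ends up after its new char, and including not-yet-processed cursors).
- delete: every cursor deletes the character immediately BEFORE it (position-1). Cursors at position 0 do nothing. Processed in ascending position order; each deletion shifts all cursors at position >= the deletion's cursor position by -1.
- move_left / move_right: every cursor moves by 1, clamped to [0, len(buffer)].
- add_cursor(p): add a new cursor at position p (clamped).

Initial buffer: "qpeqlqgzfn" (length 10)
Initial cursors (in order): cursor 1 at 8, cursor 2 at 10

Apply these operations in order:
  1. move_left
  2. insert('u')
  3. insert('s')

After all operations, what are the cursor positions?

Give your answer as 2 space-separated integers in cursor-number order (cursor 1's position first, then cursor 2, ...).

After op 1 (move_left): buffer="qpeqlqgzfn" (len 10), cursors c1@7 c2@9, authorship ..........
After op 2 (insert('u')): buffer="qpeqlqguzfun" (len 12), cursors c1@8 c2@11, authorship .......1..2.
After op 3 (insert('s')): buffer="qpeqlqguszfusn" (len 14), cursors c1@9 c2@13, authorship .......11..22.

Answer: 9 13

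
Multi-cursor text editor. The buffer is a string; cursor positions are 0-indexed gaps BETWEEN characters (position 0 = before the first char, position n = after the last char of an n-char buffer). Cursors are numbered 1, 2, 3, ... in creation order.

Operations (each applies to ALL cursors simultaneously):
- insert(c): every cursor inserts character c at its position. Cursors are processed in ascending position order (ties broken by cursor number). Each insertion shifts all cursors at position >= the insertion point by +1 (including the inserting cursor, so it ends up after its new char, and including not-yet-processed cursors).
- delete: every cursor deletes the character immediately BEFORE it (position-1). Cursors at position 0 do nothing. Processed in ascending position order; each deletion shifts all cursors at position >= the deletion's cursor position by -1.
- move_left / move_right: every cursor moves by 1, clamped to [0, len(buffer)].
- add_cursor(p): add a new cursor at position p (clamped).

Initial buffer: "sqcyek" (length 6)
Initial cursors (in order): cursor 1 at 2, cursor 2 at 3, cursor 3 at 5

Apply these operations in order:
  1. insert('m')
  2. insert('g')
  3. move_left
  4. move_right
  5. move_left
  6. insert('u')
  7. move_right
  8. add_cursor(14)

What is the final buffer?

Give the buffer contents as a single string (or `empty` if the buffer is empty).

Answer: sqmugcmugyemugk

Derivation:
After op 1 (insert('m')): buffer="sqmcmyemk" (len 9), cursors c1@3 c2@5 c3@8, authorship ..1.2..3.
After op 2 (insert('g')): buffer="sqmgcmgyemgk" (len 12), cursors c1@4 c2@7 c3@11, authorship ..11.22..33.
After op 3 (move_left): buffer="sqmgcmgyemgk" (len 12), cursors c1@3 c2@6 c3@10, authorship ..11.22..33.
After op 4 (move_right): buffer="sqmgcmgyemgk" (len 12), cursors c1@4 c2@7 c3@11, authorship ..11.22..33.
After op 5 (move_left): buffer="sqmgcmgyemgk" (len 12), cursors c1@3 c2@6 c3@10, authorship ..11.22..33.
After op 6 (insert('u')): buffer="sqmugcmugyemugk" (len 15), cursors c1@4 c2@8 c3@13, authorship ..111.222..333.
After op 7 (move_right): buffer="sqmugcmugyemugk" (len 15), cursors c1@5 c2@9 c3@14, authorship ..111.222..333.
After op 8 (add_cursor(14)): buffer="sqmugcmugyemugk" (len 15), cursors c1@5 c2@9 c3@14 c4@14, authorship ..111.222..333.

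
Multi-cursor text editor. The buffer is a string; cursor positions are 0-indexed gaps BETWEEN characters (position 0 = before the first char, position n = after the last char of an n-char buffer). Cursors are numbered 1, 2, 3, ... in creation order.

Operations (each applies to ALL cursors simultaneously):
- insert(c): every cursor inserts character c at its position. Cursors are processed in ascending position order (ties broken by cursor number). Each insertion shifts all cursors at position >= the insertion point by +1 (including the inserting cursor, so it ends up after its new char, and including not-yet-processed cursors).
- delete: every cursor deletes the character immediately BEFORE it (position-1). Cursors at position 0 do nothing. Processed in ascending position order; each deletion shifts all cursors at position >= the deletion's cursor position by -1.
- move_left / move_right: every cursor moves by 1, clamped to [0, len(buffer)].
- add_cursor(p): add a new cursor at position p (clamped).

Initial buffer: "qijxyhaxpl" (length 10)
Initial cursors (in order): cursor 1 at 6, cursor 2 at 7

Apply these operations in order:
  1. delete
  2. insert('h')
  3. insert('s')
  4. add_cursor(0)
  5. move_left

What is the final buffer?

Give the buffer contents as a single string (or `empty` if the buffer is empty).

Answer: qijxyhhssxpl

Derivation:
After op 1 (delete): buffer="qijxyxpl" (len 8), cursors c1@5 c2@5, authorship ........
After op 2 (insert('h')): buffer="qijxyhhxpl" (len 10), cursors c1@7 c2@7, authorship .....12...
After op 3 (insert('s')): buffer="qijxyhhssxpl" (len 12), cursors c1@9 c2@9, authorship .....1212...
After op 4 (add_cursor(0)): buffer="qijxyhhssxpl" (len 12), cursors c3@0 c1@9 c2@9, authorship .....1212...
After op 5 (move_left): buffer="qijxyhhssxpl" (len 12), cursors c3@0 c1@8 c2@8, authorship .....1212...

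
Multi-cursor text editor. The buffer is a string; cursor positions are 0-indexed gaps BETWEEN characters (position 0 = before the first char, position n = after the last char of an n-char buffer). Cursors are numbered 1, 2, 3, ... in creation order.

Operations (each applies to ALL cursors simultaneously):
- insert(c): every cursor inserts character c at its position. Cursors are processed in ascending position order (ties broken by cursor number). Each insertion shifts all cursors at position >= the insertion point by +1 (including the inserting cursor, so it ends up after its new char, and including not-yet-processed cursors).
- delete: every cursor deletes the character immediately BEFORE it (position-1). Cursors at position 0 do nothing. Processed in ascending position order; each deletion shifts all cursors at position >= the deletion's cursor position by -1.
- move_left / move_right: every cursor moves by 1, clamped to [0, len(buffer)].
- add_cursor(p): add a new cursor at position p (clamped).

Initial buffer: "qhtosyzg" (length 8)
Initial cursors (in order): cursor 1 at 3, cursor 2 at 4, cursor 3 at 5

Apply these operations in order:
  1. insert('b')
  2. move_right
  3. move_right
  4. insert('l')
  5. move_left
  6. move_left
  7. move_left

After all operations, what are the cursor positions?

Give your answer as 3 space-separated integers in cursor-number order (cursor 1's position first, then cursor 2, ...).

Answer: 4 7 10

Derivation:
After op 1 (insert('b')): buffer="qhtbobsbyzg" (len 11), cursors c1@4 c2@6 c3@8, authorship ...1.2.3...
After op 2 (move_right): buffer="qhtbobsbyzg" (len 11), cursors c1@5 c2@7 c3@9, authorship ...1.2.3...
After op 3 (move_right): buffer="qhtbobsbyzg" (len 11), cursors c1@6 c2@8 c3@10, authorship ...1.2.3...
After op 4 (insert('l')): buffer="qhtboblsblyzlg" (len 14), cursors c1@7 c2@10 c3@13, authorship ...1.21.32..3.
After op 5 (move_left): buffer="qhtboblsblyzlg" (len 14), cursors c1@6 c2@9 c3@12, authorship ...1.21.32..3.
After op 6 (move_left): buffer="qhtboblsblyzlg" (len 14), cursors c1@5 c2@8 c3@11, authorship ...1.21.32..3.
After op 7 (move_left): buffer="qhtboblsblyzlg" (len 14), cursors c1@4 c2@7 c3@10, authorship ...1.21.32..3.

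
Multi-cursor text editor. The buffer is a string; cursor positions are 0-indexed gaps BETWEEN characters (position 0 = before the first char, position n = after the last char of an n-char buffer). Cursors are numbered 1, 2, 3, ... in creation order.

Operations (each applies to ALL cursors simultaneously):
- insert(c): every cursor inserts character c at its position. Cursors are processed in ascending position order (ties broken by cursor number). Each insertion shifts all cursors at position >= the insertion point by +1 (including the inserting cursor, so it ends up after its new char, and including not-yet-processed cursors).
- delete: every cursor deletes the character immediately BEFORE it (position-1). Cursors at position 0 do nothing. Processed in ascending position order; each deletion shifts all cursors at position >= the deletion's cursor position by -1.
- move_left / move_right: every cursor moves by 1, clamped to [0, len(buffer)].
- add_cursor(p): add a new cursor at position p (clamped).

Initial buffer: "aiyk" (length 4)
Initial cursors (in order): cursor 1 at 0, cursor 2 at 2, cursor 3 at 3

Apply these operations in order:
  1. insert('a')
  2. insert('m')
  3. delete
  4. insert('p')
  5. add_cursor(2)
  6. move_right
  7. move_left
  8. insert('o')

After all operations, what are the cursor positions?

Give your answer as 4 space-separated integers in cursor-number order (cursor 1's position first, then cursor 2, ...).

Answer: 4 9 13 4

Derivation:
After op 1 (insert('a')): buffer="aaiayak" (len 7), cursors c1@1 c2@4 c3@6, authorship 1..2.3.
After op 2 (insert('m')): buffer="amaiamyamk" (len 10), cursors c1@2 c2@6 c3@9, authorship 11..22.33.
After op 3 (delete): buffer="aaiayak" (len 7), cursors c1@1 c2@4 c3@6, authorship 1..2.3.
After op 4 (insert('p')): buffer="apaiapyapk" (len 10), cursors c1@2 c2@6 c3@9, authorship 11..22.33.
After op 5 (add_cursor(2)): buffer="apaiapyapk" (len 10), cursors c1@2 c4@2 c2@6 c3@9, authorship 11..22.33.
After op 6 (move_right): buffer="apaiapyapk" (len 10), cursors c1@3 c4@3 c2@7 c3@10, authorship 11..22.33.
After op 7 (move_left): buffer="apaiapyapk" (len 10), cursors c1@2 c4@2 c2@6 c3@9, authorship 11..22.33.
After op 8 (insert('o')): buffer="apooaiapoyapok" (len 14), cursors c1@4 c4@4 c2@9 c3@13, authorship 1114..222.333.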